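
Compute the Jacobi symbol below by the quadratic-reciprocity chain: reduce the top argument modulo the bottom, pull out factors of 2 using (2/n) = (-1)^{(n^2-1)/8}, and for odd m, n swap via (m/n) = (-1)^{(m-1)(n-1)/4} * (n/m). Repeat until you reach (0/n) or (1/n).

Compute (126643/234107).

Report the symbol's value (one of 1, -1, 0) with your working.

reciprocity: (126643/234107) = -1·(234107/126643) since 126643 mod 4 = 3, 234107 mod 4 = 3; sign now -1
(234107/126643) = (107464/126643)   [reduce mod 126643]
107464 = 2^3·13433; (2/126643) = -1 since 126643 mod 8 = 3, so (107464/126643) = (-1)^3·(13433/126643); sign now +1
reciprocity: (13433/126643) = +1·(126643/13433) since 13433 mod 4 = 1, 126643 mod 4 = 3; sign now +1
(126643/13433) = (5746/13433)   [reduce mod 13433]
5746 = 2^1·2873; (2/13433) = +1 since 13433 mod 8 = 1, so (5746/13433) = (+1)^1·(2873/13433); sign now +1
reciprocity: (2873/13433) = +1·(13433/2873) since 2873 mod 4 = 1, 13433 mod 4 = 1; sign now +1
(13433/2873) = (1941/2873)   [reduce mod 2873]
reciprocity: (1941/2873) = +1·(2873/1941) since 1941 mod 4 = 1, 2873 mod 4 = 1; sign now +1
(2873/1941) = (932/1941)   [reduce mod 1941]
932 = 2^2·233; (2/1941) = -1 since 1941 mod 8 = 5, so (932/1941) = (-1)^2·(233/1941); sign now +1
reciprocity: (233/1941) = +1·(1941/233) since 233 mod 4 = 1, 1941 mod 4 = 1; sign now +1
(1941/233) = (77/233)   [reduce mod 233]
reciprocity: (77/233) = +1·(233/77) since 77 mod 4 = 1, 233 mod 4 = 1; sign now +1
(233/77) = (2/77)   [reduce mod 77]
2 = 2^1·1; (2/77) = -1 since 77 mod 8 = 5, so (2/77) = (-1)^1·(1/77); sign now -1
(1/77) = 1; final value = sign = -1

-1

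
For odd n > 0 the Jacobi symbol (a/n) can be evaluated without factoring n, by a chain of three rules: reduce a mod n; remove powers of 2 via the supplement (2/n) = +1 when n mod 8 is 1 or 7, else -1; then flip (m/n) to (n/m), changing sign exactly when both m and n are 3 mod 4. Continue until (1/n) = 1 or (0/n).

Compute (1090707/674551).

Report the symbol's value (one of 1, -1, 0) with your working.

(1090707/674551) = (416156/674551)   [reduce mod 674551]
416156 = 2^2·104039; (2/674551) = +1 since 674551 mod 8 = 7, so (416156/674551) = (+1)^2·(104039/674551); sign now +1
reciprocity: (104039/674551) = -1·(674551/104039) since 104039 mod 4 = 3, 674551 mod 4 = 3; sign now -1
(674551/104039) = (50317/104039)   [reduce mod 104039]
reciprocity: (50317/104039) = +1·(104039/50317) since 50317 mod 4 = 1, 104039 mod 4 = 3; sign now -1
(104039/50317) = (3405/50317)   [reduce mod 50317]
reciprocity: (3405/50317) = +1·(50317/3405) since 3405 mod 4 = 1, 50317 mod 4 = 1; sign now -1
(50317/3405) = (2647/3405)   [reduce mod 3405]
reciprocity: (2647/3405) = +1·(3405/2647) since 2647 mod 4 = 3, 3405 mod 4 = 1; sign now -1
(3405/2647) = (758/2647)   [reduce mod 2647]
758 = 2^1·379; (2/2647) = +1 since 2647 mod 8 = 7, so (758/2647) = (+1)^1·(379/2647); sign now -1
reciprocity: (379/2647) = -1·(2647/379) since 379 mod 4 = 3, 2647 mod 4 = 3; sign now +1
(2647/379) = (373/379)   [reduce mod 379]
reciprocity: (373/379) = +1·(379/373) since 373 mod 4 = 1, 379 mod 4 = 3; sign now +1
(379/373) = (6/373)   [reduce mod 373]
6 = 2^1·3; (2/373) = -1 since 373 mod 8 = 5, so (6/373) = (-1)^1·(3/373); sign now -1
reciprocity: (3/373) = +1·(373/3) since 3 mod 4 = 3, 373 mod 4 = 1; sign now -1
(373/3) = (1/3)   [reduce mod 3]
(1/3) = 1; final value = sign = -1

-1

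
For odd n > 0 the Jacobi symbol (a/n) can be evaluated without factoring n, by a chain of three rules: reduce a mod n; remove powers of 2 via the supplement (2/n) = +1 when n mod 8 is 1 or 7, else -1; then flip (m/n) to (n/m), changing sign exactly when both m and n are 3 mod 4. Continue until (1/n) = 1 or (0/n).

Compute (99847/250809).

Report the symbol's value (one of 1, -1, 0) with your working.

reciprocity: (99847/250809) = +1·(250809/99847) since 99847 mod 4 = 3, 250809 mod 4 = 1; sign now +1
(250809/99847) = (51115/99847)   [reduce mod 99847]
reciprocity: (51115/99847) = -1·(99847/51115) since 51115 mod 4 = 3, 99847 mod 4 = 3; sign now -1
(99847/51115) = (48732/51115)   [reduce mod 51115]
48732 = 2^2·12183; (2/51115) = -1 since 51115 mod 8 = 3, so (48732/51115) = (-1)^2·(12183/51115); sign now -1
reciprocity: (12183/51115) = -1·(51115/12183) since 12183 mod 4 = 3, 51115 mod 4 = 3; sign now +1
(51115/12183) = (2383/12183)   [reduce mod 12183]
reciprocity: (2383/12183) = -1·(12183/2383) since 2383 mod 4 = 3, 12183 mod 4 = 3; sign now -1
(12183/2383) = (268/2383)   [reduce mod 2383]
268 = 2^2·67; (2/2383) = +1 since 2383 mod 8 = 7, so (268/2383) = (+1)^2·(67/2383); sign now -1
reciprocity: (67/2383) = -1·(2383/67) since 67 mod 4 = 3, 2383 mod 4 = 3; sign now +1
(2383/67) = (38/67)   [reduce mod 67]
38 = 2^1·19; (2/67) = -1 since 67 mod 8 = 3, so (38/67) = (-1)^1·(19/67); sign now -1
reciprocity: (19/67) = -1·(67/19) since 19 mod 4 = 3, 67 mod 4 = 3; sign now +1
(67/19) = (10/19)   [reduce mod 19]
10 = 2^1·5; (2/19) = -1 since 19 mod 8 = 3, so (10/19) = (-1)^1·(5/19); sign now -1
reciprocity: (5/19) = +1·(19/5) since 5 mod 4 = 1, 19 mod 4 = 3; sign now -1
(19/5) = (4/5)   [reduce mod 5]
4 = 2^2·1; (2/5) = -1 since 5 mod 8 = 5, so (4/5) = (-1)^2·(1/5); sign now -1
(1/5) = 1; final value = sign = -1

-1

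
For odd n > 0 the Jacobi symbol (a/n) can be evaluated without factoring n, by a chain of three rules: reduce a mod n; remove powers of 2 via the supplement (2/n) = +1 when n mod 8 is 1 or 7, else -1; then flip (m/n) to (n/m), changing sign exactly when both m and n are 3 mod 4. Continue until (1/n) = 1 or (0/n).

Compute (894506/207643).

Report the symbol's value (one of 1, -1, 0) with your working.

(894506/207643) = (63934/207643)   [reduce mod 207643]
63934 = 2^1·31967; (2/207643) = -1 since 207643 mod 8 = 3, so (63934/207643) = (-1)^1·(31967/207643); sign now -1
reciprocity: (31967/207643) = -1·(207643/31967) since 31967 mod 4 = 3, 207643 mod 4 = 3; sign now +1
(207643/31967) = (15841/31967)   [reduce mod 31967]
reciprocity: (15841/31967) = +1·(31967/15841) since 15841 mod 4 = 1, 31967 mod 4 = 3; sign now +1
(31967/15841) = (285/15841)   [reduce mod 15841]
reciprocity: (285/15841) = +1·(15841/285) since 285 mod 4 = 1, 15841 mod 4 = 1; sign now +1
(15841/285) = (166/285)   [reduce mod 285]
166 = 2^1·83; (2/285) = -1 since 285 mod 8 = 5, so (166/285) = (-1)^1·(83/285); sign now -1
reciprocity: (83/285) = +1·(285/83) since 83 mod 4 = 3, 285 mod 4 = 1; sign now -1
(285/83) = (36/83)   [reduce mod 83]
36 = 2^2·9; (2/83) = -1 since 83 mod 8 = 3, so (36/83) = (-1)^2·(9/83); sign now -1
reciprocity: (9/83) = +1·(83/9) since 9 mod 4 = 1, 83 mod 4 = 3; sign now -1
(83/9) = (2/9)   [reduce mod 9]
2 = 2^1·1; (2/9) = +1 since 9 mod 8 = 1, so (2/9) = (+1)^1·(1/9); sign now -1
(1/9) = 1; final value = sign = -1

-1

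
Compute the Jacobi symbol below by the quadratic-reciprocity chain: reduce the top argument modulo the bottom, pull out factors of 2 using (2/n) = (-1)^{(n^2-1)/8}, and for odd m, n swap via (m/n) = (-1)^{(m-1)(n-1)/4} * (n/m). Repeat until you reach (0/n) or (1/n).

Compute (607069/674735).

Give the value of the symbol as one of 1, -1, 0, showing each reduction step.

1

reciprocity: (607069/674735) = +1·(674735/607069) since 607069 mod 4 = 1, 674735 mod 4 = 3; sign now +1
(674735/607069) = (67666/607069)   [reduce mod 607069]
67666 = 2^1·33833; (2/607069) = -1 since 607069 mod 8 = 5, so (67666/607069) = (-1)^1·(33833/607069); sign now -1
reciprocity: (33833/607069) = +1·(607069/33833) since 33833 mod 4 = 1, 607069 mod 4 = 1; sign now -1
(607069/33833) = (31908/33833)   [reduce mod 33833]
31908 = 2^2·7977; (2/33833) = +1 since 33833 mod 8 = 1, so (31908/33833) = (+1)^2·(7977/33833); sign now -1
reciprocity: (7977/33833) = +1·(33833/7977) since 7977 mod 4 = 1, 33833 mod 4 = 1; sign now -1
(33833/7977) = (1925/7977)   [reduce mod 7977]
reciprocity: (1925/7977) = +1·(7977/1925) since 1925 mod 4 = 1, 7977 mod 4 = 1; sign now -1
(7977/1925) = (277/1925)   [reduce mod 1925]
reciprocity: (277/1925) = +1·(1925/277) since 277 mod 4 = 1, 1925 mod 4 = 1; sign now -1
(1925/277) = (263/277)   [reduce mod 277]
reciprocity: (263/277) = +1·(277/263) since 263 mod 4 = 3, 277 mod 4 = 1; sign now -1
(277/263) = (14/263)   [reduce mod 263]
14 = 2^1·7; (2/263) = +1 since 263 mod 8 = 7, so (14/263) = (+1)^1·(7/263); sign now -1
reciprocity: (7/263) = -1·(263/7) since 7 mod 4 = 3, 263 mod 4 = 3; sign now +1
(263/7) = (4/7)   [reduce mod 7]
4 = 2^2·1; (2/7) = +1 since 7 mod 8 = 7, so (4/7) = (+1)^2·(1/7); sign now +1
(1/7) = 1; final value = sign = +1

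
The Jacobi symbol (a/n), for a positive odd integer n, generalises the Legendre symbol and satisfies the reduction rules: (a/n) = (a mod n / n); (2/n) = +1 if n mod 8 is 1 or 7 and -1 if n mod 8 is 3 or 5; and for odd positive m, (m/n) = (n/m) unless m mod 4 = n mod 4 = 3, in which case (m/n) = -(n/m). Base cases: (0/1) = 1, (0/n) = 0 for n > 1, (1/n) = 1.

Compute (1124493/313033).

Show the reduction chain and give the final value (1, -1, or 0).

(1124493/313033) = (185394/313033)   [reduce mod 313033]
185394 = 2^1·92697; (2/313033) = +1 since 313033 mod 8 = 1, so (185394/313033) = (+1)^1·(92697/313033); sign now +1
reciprocity: (92697/313033) = +1·(313033/92697) since 92697 mod 4 = 1, 313033 mod 4 = 1; sign now +1
(313033/92697) = (34942/92697)   [reduce mod 92697]
34942 = 2^1·17471; (2/92697) = +1 since 92697 mod 8 = 1, so (34942/92697) = (+1)^1·(17471/92697); sign now +1
reciprocity: (17471/92697) = +1·(92697/17471) since 17471 mod 4 = 3, 92697 mod 4 = 1; sign now +1
(92697/17471) = (5342/17471)   [reduce mod 17471]
5342 = 2^1·2671; (2/17471) = +1 since 17471 mod 8 = 7, so (5342/17471) = (+1)^1·(2671/17471); sign now +1
reciprocity: (2671/17471) = -1·(17471/2671) since 2671 mod 4 = 3, 17471 mod 4 = 3; sign now -1
(17471/2671) = (1445/2671)   [reduce mod 2671]
reciprocity: (1445/2671) = +1·(2671/1445) since 1445 mod 4 = 1, 2671 mod 4 = 3; sign now -1
(2671/1445) = (1226/1445)   [reduce mod 1445]
1226 = 2^1·613; (2/1445) = -1 since 1445 mod 8 = 5, so (1226/1445) = (-1)^1·(613/1445); sign now +1
reciprocity: (613/1445) = +1·(1445/613) since 613 mod 4 = 1, 1445 mod 4 = 1; sign now +1
(1445/613) = (219/613)   [reduce mod 613]
reciprocity: (219/613) = +1·(613/219) since 219 mod 4 = 3, 613 mod 4 = 1; sign now +1
(613/219) = (175/219)   [reduce mod 219]
reciprocity: (175/219) = -1·(219/175) since 175 mod 4 = 3, 219 mod 4 = 3; sign now -1
(219/175) = (44/175)   [reduce mod 175]
44 = 2^2·11; (2/175) = +1 since 175 mod 8 = 7, so (44/175) = (+1)^2·(11/175); sign now -1
reciprocity: (11/175) = -1·(175/11) since 11 mod 4 = 3, 175 mod 4 = 3; sign now +1
(175/11) = (10/11)   [reduce mod 11]
10 = 2^1·5; (2/11) = -1 since 11 mod 8 = 3, so (10/11) = (-1)^1·(5/11); sign now -1
reciprocity: (5/11) = +1·(11/5) since 5 mod 4 = 1, 11 mod 4 = 3; sign now -1
(11/5) = (1/5)   [reduce mod 5]
(1/5) = 1; final value = sign = -1

-1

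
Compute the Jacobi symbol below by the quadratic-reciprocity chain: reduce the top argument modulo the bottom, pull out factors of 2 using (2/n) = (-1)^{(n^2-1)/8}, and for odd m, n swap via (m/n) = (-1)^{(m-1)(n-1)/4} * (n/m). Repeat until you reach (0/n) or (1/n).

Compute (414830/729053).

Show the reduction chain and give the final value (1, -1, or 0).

0

factor out 2^1: 414830 = 2^1·207415; with 729053 mod 8 = 5, (2/729053) = -1; sign now -1; continue with (207415/729053)
flip (207415/729053) -> (729053/207415): both odd, 207415 mod 4 = 3, 729053 mod 4 = 1, so the flip contributes +1; sign now -1
(729053/207415): 729053 mod 207415 = 106808, so (729053/207415) = (106808/207415)
factor out 2^3: 106808 = 2^3·13351; with 207415 mod 8 = 7, (2/207415) = +1; sign now -1; continue with (13351/207415)
flip (13351/207415) -> (207415/13351): both odd, 13351 mod 4 = 3, 207415 mod 4 = 3, so the flip contributes -1; sign now +1
(207415/13351): 207415 mod 13351 = 7150, so (207415/13351) = (7150/13351)
factor out 2^1: 7150 = 2^1·3575; with 13351 mod 8 = 7, (2/13351) = +1; sign now +1; continue with (3575/13351)
flip (3575/13351) -> (13351/3575): both odd, 3575 mod 4 = 3, 13351 mod 4 = 3, so the flip contributes -1; sign now -1
(13351/3575): 13351 mod 3575 = 2626, so (13351/3575) = (2626/3575)
factor out 2^1: 2626 = 2^1·1313; with 3575 mod 8 = 7, (2/3575) = +1; sign now -1; continue with (1313/3575)
flip (1313/3575) -> (3575/1313): both odd, 1313 mod 4 = 1, 3575 mod 4 = 3, so the flip contributes +1; sign now -1
(3575/1313): 3575 mod 1313 = 949, so (3575/1313) = (949/1313)
flip (949/1313) -> (1313/949): both odd, 949 mod 4 = 1, 1313 mod 4 = 1, so the flip contributes +1; sign now -1
(1313/949): 1313 mod 949 = 364, so (1313/949) = (364/949)
factor out 2^2: 364 = 2^2·91; with 949 mod 8 = 5, (2/949) = -1; sign now -1; continue with (91/949)
flip (91/949) -> (949/91): both odd, 91 mod 4 = 3, 949 mod 4 = 1, so the flip contributes +1; sign now -1
(949/91): 949 mod 91 = 39, so (949/91) = (39/91)
flip (39/91) -> (91/39): both odd, 39 mod 4 = 3, 91 mod 4 = 3, so the flip contributes -1; sign now +1
(91/39): 91 mod 39 = 13, so (91/39) = (13/39)
flip (13/39) -> (39/13): both odd, 13 mod 4 = 1, 39 mod 4 = 3, so the flip contributes +1; sign now +1
(39/13): 39 mod 13 = 0, so (39/13) = (0/13)
reached (0/13); gcd(a, n) > 1, so (0/13) = 0 and the symbol is 0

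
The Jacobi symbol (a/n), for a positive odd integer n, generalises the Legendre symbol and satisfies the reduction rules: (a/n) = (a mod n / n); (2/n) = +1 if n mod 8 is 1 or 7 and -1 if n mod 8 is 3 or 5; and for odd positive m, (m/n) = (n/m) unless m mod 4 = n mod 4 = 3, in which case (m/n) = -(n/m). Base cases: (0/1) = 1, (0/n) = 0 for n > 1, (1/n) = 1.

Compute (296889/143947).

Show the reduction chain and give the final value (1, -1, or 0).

(296889/143947): 296889 mod 143947 = 8995, so (296889/143947) = (8995/143947)
flip (8995/143947) -> (143947/8995): both odd, 8995 mod 4 = 3, 143947 mod 4 = 3, so the flip contributes -1; sign now -1
(143947/8995): 143947 mod 8995 = 27, so (143947/8995) = (27/8995)
flip (27/8995) -> (8995/27): both odd, 27 mod 4 = 3, 8995 mod 4 = 3, so the flip contributes -1; sign now +1
(8995/27): 8995 mod 27 = 4, so (8995/27) = (4/27)
factor out 2^2: 4 = 2^2·1; with 27 mod 8 = 3, (2/27) = -1; sign now +1; continue with (1/27)
reached (1/27) = 1, so the symbol is +1

1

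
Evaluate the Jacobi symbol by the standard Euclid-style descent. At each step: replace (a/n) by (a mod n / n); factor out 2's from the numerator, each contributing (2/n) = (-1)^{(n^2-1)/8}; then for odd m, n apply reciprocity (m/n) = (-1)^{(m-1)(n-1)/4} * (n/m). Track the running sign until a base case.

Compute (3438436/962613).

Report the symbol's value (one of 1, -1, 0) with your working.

(3438436/962613): 3438436 mod 962613 = 550597, so (3438436/962613) = (550597/962613)
flip (550597/962613) -> (962613/550597): both odd, 550597 mod 4 = 1, 962613 mod 4 = 1, so the flip contributes +1; sign now +1
(962613/550597): 962613 mod 550597 = 412016, so (962613/550597) = (412016/550597)
factor out 2^4: 412016 = 2^4·25751; with 550597 mod 8 = 5, (2/550597) = -1; sign now +1; continue with (25751/550597)
flip (25751/550597) -> (550597/25751): both odd, 25751 mod 4 = 3, 550597 mod 4 = 1, so the flip contributes +1; sign now +1
(550597/25751): 550597 mod 25751 = 9826, so (550597/25751) = (9826/25751)
factor out 2^1: 9826 = 2^1·4913; with 25751 mod 8 = 7, (2/25751) = +1; sign now +1; continue with (4913/25751)
flip (4913/25751) -> (25751/4913): both odd, 4913 mod 4 = 1, 25751 mod 4 = 3, so the flip contributes +1; sign now +1
(25751/4913): 25751 mod 4913 = 1186, so (25751/4913) = (1186/4913)
factor out 2^1: 1186 = 2^1·593; with 4913 mod 8 = 1, (2/4913) = +1; sign now +1; continue with (593/4913)
flip (593/4913) -> (4913/593): both odd, 593 mod 4 = 1, 4913 mod 4 = 1, so the flip contributes +1; sign now +1
(4913/593): 4913 mod 593 = 169, so (4913/593) = (169/593)
flip (169/593) -> (593/169): both odd, 169 mod 4 = 1, 593 mod 4 = 1, so the flip contributes +1; sign now +1
(593/169): 593 mod 169 = 86, so (593/169) = (86/169)
factor out 2^1: 86 = 2^1·43; with 169 mod 8 = 1, (2/169) = +1; sign now +1; continue with (43/169)
flip (43/169) -> (169/43): both odd, 43 mod 4 = 3, 169 mod 4 = 1, so the flip contributes +1; sign now +1
(169/43): 169 mod 43 = 40, so (169/43) = (40/43)
factor out 2^3: 40 = 2^3·5; with 43 mod 8 = 3, (2/43) = -1; sign now -1; continue with (5/43)
flip (5/43) -> (43/5): both odd, 5 mod 4 = 1, 43 mod 4 = 3, so the flip contributes +1; sign now -1
(43/5): 43 mod 5 = 3, so (43/5) = (3/5)
flip (3/5) -> (5/3): both odd, 3 mod 4 = 3, 5 mod 4 = 1, so the flip contributes +1; sign now -1
(5/3): 5 mod 3 = 2, so (5/3) = (2/3)
factor out 2^1: 2 = 2^1·1; with 3 mod 8 = 3, (2/3) = -1; sign now +1; continue with (1/3)
reached (1/3) = 1, so the symbol is +1

1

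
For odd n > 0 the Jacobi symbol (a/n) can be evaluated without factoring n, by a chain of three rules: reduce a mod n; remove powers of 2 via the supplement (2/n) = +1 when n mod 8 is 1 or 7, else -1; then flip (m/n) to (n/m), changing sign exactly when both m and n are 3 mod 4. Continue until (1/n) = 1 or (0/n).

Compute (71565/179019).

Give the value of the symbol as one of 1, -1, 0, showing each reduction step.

0

flip (71565/179019) -> (179019/71565): both odd, 71565 mod 4 = 1, 179019 mod 4 = 3, so the flip contributes +1; sign now +1
(179019/71565): 179019 mod 71565 = 35889, so (179019/71565) = (35889/71565)
flip (35889/71565) -> (71565/35889): both odd, 35889 mod 4 = 1, 71565 mod 4 = 1, so the flip contributes +1; sign now +1
(71565/35889): 71565 mod 35889 = 35676, so (71565/35889) = (35676/35889)
factor out 2^2: 35676 = 2^2·8919; with 35889 mod 8 = 1, (2/35889) = +1; sign now +1; continue with (8919/35889)
flip (8919/35889) -> (35889/8919): both odd, 8919 mod 4 = 3, 35889 mod 4 = 1, so the flip contributes +1; sign now +1
(35889/8919): 35889 mod 8919 = 213, so (35889/8919) = (213/8919)
flip (213/8919) -> (8919/213): both odd, 213 mod 4 = 1, 8919 mod 4 = 3, so the flip contributes +1; sign now +1
(8919/213): 8919 mod 213 = 186, so (8919/213) = (186/213)
factor out 2^1: 186 = 2^1·93; with 213 mod 8 = 5, (2/213) = -1; sign now -1; continue with (93/213)
flip (93/213) -> (213/93): both odd, 93 mod 4 = 1, 213 mod 4 = 1, so the flip contributes +1; sign now -1
(213/93): 213 mod 93 = 27, so (213/93) = (27/93)
flip (27/93) -> (93/27): both odd, 27 mod 4 = 3, 93 mod 4 = 1, so the flip contributes +1; sign now -1
(93/27): 93 mod 27 = 12, so (93/27) = (12/27)
factor out 2^2: 12 = 2^2·3; with 27 mod 8 = 3, (2/27) = -1; sign now -1; continue with (3/27)
flip (3/27) -> (27/3): both odd, 3 mod 4 = 3, 27 mod 4 = 3, so the flip contributes -1; sign now +1
(27/3): 27 mod 3 = 0, so (27/3) = (0/3)
reached (0/3); gcd(a, n) > 1, so (0/3) = 0 and the symbol is 0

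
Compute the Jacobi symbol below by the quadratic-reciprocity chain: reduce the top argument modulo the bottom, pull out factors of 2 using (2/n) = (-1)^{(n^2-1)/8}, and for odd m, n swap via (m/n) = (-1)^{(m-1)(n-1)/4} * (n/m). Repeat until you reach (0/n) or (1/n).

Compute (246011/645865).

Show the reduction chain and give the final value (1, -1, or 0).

flip (246011/645865) -> (645865/246011): both odd, 246011 mod 4 = 3, 645865 mod 4 = 1, so the flip contributes +1; sign now +1
(645865/246011): 645865 mod 246011 = 153843, so (645865/246011) = (153843/246011)
flip (153843/246011) -> (246011/153843): both odd, 153843 mod 4 = 3, 246011 mod 4 = 3, so the flip contributes -1; sign now -1
(246011/153843): 246011 mod 153843 = 92168, so (246011/153843) = (92168/153843)
factor out 2^3: 92168 = 2^3·11521; with 153843 mod 8 = 3, (2/153843) = -1; sign now +1; continue with (11521/153843)
flip (11521/153843) -> (153843/11521): both odd, 11521 mod 4 = 1, 153843 mod 4 = 3, so the flip contributes +1; sign now +1
(153843/11521): 153843 mod 11521 = 4070, so (153843/11521) = (4070/11521)
factor out 2^1: 4070 = 2^1·2035; with 11521 mod 8 = 1, (2/11521) = +1; sign now +1; continue with (2035/11521)
flip (2035/11521) -> (11521/2035): both odd, 2035 mod 4 = 3, 11521 mod 4 = 1, so the flip contributes +1; sign now +1
(11521/2035): 11521 mod 2035 = 1346, so (11521/2035) = (1346/2035)
factor out 2^1: 1346 = 2^1·673; with 2035 mod 8 = 3, (2/2035) = -1; sign now -1; continue with (673/2035)
flip (673/2035) -> (2035/673): both odd, 673 mod 4 = 1, 2035 mod 4 = 3, so the flip contributes +1; sign now -1
(2035/673): 2035 mod 673 = 16, so (2035/673) = (16/673)
factor out 2^4: 16 = 2^4·1; with 673 mod 8 = 1, (2/673) = +1; sign now -1; continue with (1/673)
reached (1/673) = 1, so the symbol is -1

-1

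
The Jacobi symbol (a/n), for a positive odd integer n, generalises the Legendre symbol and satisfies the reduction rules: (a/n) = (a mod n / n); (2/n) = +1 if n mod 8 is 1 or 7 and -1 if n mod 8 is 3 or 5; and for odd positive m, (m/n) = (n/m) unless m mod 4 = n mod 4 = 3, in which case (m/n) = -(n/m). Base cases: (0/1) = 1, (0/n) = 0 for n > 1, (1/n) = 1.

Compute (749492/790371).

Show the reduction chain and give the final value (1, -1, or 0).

1

factor out 2^2: 749492 = 2^2·187373; with 790371 mod 8 = 3, (2/790371) = -1; sign now +1; continue with (187373/790371)
flip (187373/790371) -> (790371/187373): both odd, 187373 mod 4 = 1, 790371 mod 4 = 3, so the flip contributes +1; sign now +1
(790371/187373): 790371 mod 187373 = 40879, so (790371/187373) = (40879/187373)
flip (40879/187373) -> (187373/40879): both odd, 40879 mod 4 = 3, 187373 mod 4 = 1, so the flip contributes +1; sign now +1
(187373/40879): 187373 mod 40879 = 23857, so (187373/40879) = (23857/40879)
flip (23857/40879) -> (40879/23857): both odd, 23857 mod 4 = 1, 40879 mod 4 = 3, so the flip contributes +1; sign now +1
(40879/23857): 40879 mod 23857 = 17022, so (40879/23857) = (17022/23857)
factor out 2^1: 17022 = 2^1·8511; with 23857 mod 8 = 1, (2/23857) = +1; sign now +1; continue with (8511/23857)
flip (8511/23857) -> (23857/8511): both odd, 8511 mod 4 = 3, 23857 mod 4 = 1, so the flip contributes +1; sign now +1
(23857/8511): 23857 mod 8511 = 6835, so (23857/8511) = (6835/8511)
flip (6835/8511) -> (8511/6835): both odd, 6835 mod 4 = 3, 8511 mod 4 = 3, so the flip contributes -1; sign now -1
(8511/6835): 8511 mod 6835 = 1676, so (8511/6835) = (1676/6835)
factor out 2^2: 1676 = 2^2·419; with 6835 mod 8 = 3, (2/6835) = -1; sign now -1; continue with (419/6835)
flip (419/6835) -> (6835/419): both odd, 419 mod 4 = 3, 6835 mod 4 = 3, so the flip contributes -1; sign now +1
(6835/419): 6835 mod 419 = 131, so (6835/419) = (131/419)
flip (131/419) -> (419/131): both odd, 131 mod 4 = 3, 419 mod 4 = 3, so the flip contributes -1; sign now -1
(419/131): 419 mod 131 = 26, so (419/131) = (26/131)
factor out 2^1: 26 = 2^1·13; with 131 mod 8 = 3, (2/131) = -1; sign now +1; continue with (13/131)
flip (13/131) -> (131/13): both odd, 13 mod 4 = 1, 131 mod 4 = 3, so the flip contributes +1; sign now +1
(131/13): 131 mod 13 = 1, so (131/13) = (1/13)
reached (1/13) = 1, so the symbol is +1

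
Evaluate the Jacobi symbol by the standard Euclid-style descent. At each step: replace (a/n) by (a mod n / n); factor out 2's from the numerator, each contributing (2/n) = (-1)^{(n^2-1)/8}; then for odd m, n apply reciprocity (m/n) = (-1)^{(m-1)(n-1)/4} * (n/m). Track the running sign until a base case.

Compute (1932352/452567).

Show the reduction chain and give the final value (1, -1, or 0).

(1932352/452567) = (122084/452567)   [reduce mod 452567]
122084 = 2^2·30521; (2/452567) = +1 since 452567 mod 8 = 7, so (122084/452567) = (+1)^2·(30521/452567); sign now +1
reciprocity: (30521/452567) = +1·(452567/30521) since 30521 mod 4 = 1, 452567 mod 4 = 3; sign now +1
(452567/30521) = (25273/30521)   [reduce mod 30521]
reciprocity: (25273/30521) = +1·(30521/25273) since 25273 mod 4 = 1, 30521 mod 4 = 1; sign now +1
(30521/25273) = (5248/25273)   [reduce mod 25273]
5248 = 2^7·41; (2/25273) = +1 since 25273 mod 8 = 1, so (5248/25273) = (+1)^7·(41/25273); sign now +1
reciprocity: (41/25273) = +1·(25273/41) since 41 mod 4 = 1, 25273 mod 4 = 1; sign now +1
(25273/41) = (17/41)   [reduce mod 41]
reciprocity: (17/41) = +1·(41/17) since 17 mod 4 = 1, 41 mod 4 = 1; sign now +1
(41/17) = (7/17)   [reduce mod 17]
reciprocity: (7/17) = +1·(17/7) since 7 mod 4 = 3, 17 mod 4 = 1; sign now +1
(17/7) = (3/7)   [reduce mod 7]
reciprocity: (3/7) = -1·(7/3) since 3 mod 4 = 3, 7 mod 4 = 3; sign now -1
(7/3) = (1/3)   [reduce mod 3]
(1/3) = 1; final value = sign = -1

-1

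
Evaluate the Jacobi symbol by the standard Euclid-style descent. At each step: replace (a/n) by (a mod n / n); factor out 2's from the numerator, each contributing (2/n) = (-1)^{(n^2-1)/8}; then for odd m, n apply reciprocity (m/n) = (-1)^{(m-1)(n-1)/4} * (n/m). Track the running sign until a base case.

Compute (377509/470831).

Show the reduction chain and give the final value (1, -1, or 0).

1

flip (377509/470831) -> (470831/377509): both odd, 377509 mod 4 = 1, 470831 mod 4 = 3, so the flip contributes +1; sign now +1
(470831/377509): 470831 mod 377509 = 93322, so (470831/377509) = (93322/377509)
factor out 2^1: 93322 = 2^1·46661; with 377509 mod 8 = 5, (2/377509) = -1; sign now -1; continue with (46661/377509)
flip (46661/377509) -> (377509/46661): both odd, 46661 mod 4 = 1, 377509 mod 4 = 1, so the flip contributes +1; sign now -1
(377509/46661): 377509 mod 46661 = 4221, so (377509/46661) = (4221/46661)
flip (4221/46661) -> (46661/4221): both odd, 4221 mod 4 = 1, 46661 mod 4 = 1, so the flip contributes +1; sign now -1
(46661/4221): 46661 mod 4221 = 230, so (46661/4221) = (230/4221)
factor out 2^1: 230 = 2^1·115; with 4221 mod 8 = 5, (2/4221) = -1; sign now +1; continue with (115/4221)
flip (115/4221) -> (4221/115): both odd, 115 mod 4 = 3, 4221 mod 4 = 1, so the flip contributes +1; sign now +1
(4221/115): 4221 mod 115 = 81, so (4221/115) = (81/115)
flip (81/115) -> (115/81): both odd, 81 mod 4 = 1, 115 mod 4 = 3, so the flip contributes +1; sign now +1
(115/81): 115 mod 81 = 34, so (115/81) = (34/81)
factor out 2^1: 34 = 2^1·17; with 81 mod 8 = 1, (2/81) = +1; sign now +1; continue with (17/81)
flip (17/81) -> (81/17): both odd, 17 mod 4 = 1, 81 mod 4 = 1, so the flip contributes +1; sign now +1
(81/17): 81 mod 17 = 13, so (81/17) = (13/17)
flip (13/17) -> (17/13): both odd, 13 mod 4 = 1, 17 mod 4 = 1, so the flip contributes +1; sign now +1
(17/13): 17 mod 13 = 4, so (17/13) = (4/13)
factor out 2^2: 4 = 2^2·1; with 13 mod 8 = 5, (2/13) = -1; sign now +1; continue with (1/13)
reached (1/13) = 1, so the symbol is +1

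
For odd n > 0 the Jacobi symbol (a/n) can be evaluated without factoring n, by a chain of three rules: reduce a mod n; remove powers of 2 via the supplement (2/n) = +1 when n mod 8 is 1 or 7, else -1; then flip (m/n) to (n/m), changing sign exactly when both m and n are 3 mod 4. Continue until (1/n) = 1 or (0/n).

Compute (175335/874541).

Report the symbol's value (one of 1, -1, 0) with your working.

1

reciprocity: (175335/874541) = +1·(874541/175335) since 175335 mod 4 = 3, 874541 mod 4 = 1; sign now +1
(874541/175335) = (173201/175335)   [reduce mod 175335]
reciprocity: (173201/175335) = +1·(175335/173201) since 173201 mod 4 = 1, 175335 mod 4 = 3; sign now +1
(175335/173201) = (2134/173201)   [reduce mod 173201]
2134 = 2^1·1067; (2/173201) = +1 since 173201 mod 8 = 1, so (2134/173201) = (+1)^1·(1067/173201); sign now +1
reciprocity: (1067/173201) = +1·(173201/1067) since 1067 mod 4 = 3, 173201 mod 4 = 1; sign now +1
(173201/1067) = (347/1067)   [reduce mod 1067]
reciprocity: (347/1067) = -1·(1067/347) since 347 mod 4 = 3, 1067 mod 4 = 3; sign now -1
(1067/347) = (26/347)   [reduce mod 347]
26 = 2^1·13; (2/347) = -1 since 347 mod 8 = 3, so (26/347) = (-1)^1·(13/347); sign now +1
reciprocity: (13/347) = +1·(347/13) since 13 mod 4 = 1, 347 mod 4 = 3; sign now +1
(347/13) = (9/13)   [reduce mod 13]
reciprocity: (9/13) = +1·(13/9) since 9 mod 4 = 1, 13 mod 4 = 1; sign now +1
(13/9) = (4/9)   [reduce mod 9]
4 = 2^2·1; (2/9) = +1 since 9 mod 8 = 1, so (4/9) = (+1)^2·(1/9); sign now +1
(1/9) = 1; final value = sign = +1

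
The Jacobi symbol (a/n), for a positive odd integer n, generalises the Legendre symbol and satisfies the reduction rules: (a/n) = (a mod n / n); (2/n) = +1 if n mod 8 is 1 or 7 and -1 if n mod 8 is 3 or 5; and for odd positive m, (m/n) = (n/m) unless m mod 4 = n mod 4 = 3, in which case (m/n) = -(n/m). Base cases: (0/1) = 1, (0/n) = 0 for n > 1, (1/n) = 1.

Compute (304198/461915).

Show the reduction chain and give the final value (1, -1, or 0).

-1

factor out 2^1: 304198 = 2^1·152099; with 461915 mod 8 = 3, (2/461915) = -1; sign now -1; continue with (152099/461915)
flip (152099/461915) -> (461915/152099): both odd, 152099 mod 4 = 3, 461915 mod 4 = 3, so the flip contributes -1; sign now +1
(461915/152099): 461915 mod 152099 = 5618, so (461915/152099) = (5618/152099)
factor out 2^1: 5618 = 2^1·2809; with 152099 mod 8 = 3, (2/152099) = -1; sign now -1; continue with (2809/152099)
flip (2809/152099) -> (152099/2809): both odd, 2809 mod 4 = 1, 152099 mod 4 = 3, so the flip contributes +1; sign now -1
(152099/2809): 152099 mod 2809 = 413, so (152099/2809) = (413/2809)
flip (413/2809) -> (2809/413): both odd, 413 mod 4 = 1, 2809 mod 4 = 1, so the flip contributes +1; sign now -1
(2809/413): 2809 mod 413 = 331, so (2809/413) = (331/413)
flip (331/413) -> (413/331): both odd, 331 mod 4 = 3, 413 mod 4 = 1, so the flip contributes +1; sign now -1
(413/331): 413 mod 331 = 82, so (413/331) = (82/331)
factor out 2^1: 82 = 2^1·41; with 331 mod 8 = 3, (2/331) = -1; sign now +1; continue with (41/331)
flip (41/331) -> (331/41): both odd, 41 mod 4 = 1, 331 mod 4 = 3, so the flip contributes +1; sign now +1
(331/41): 331 mod 41 = 3, so (331/41) = (3/41)
flip (3/41) -> (41/3): both odd, 3 mod 4 = 3, 41 mod 4 = 1, so the flip contributes +1; sign now +1
(41/3): 41 mod 3 = 2, so (41/3) = (2/3)
factor out 2^1: 2 = 2^1·1; with 3 mod 8 = 3, (2/3) = -1; sign now -1; continue with (1/3)
reached (1/3) = 1, so the symbol is -1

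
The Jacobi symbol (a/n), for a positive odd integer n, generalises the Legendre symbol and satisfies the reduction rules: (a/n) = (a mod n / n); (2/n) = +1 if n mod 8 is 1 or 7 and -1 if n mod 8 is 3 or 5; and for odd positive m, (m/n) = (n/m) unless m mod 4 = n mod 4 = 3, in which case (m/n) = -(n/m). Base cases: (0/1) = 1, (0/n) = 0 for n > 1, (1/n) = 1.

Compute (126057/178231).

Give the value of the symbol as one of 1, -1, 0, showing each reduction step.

1

reciprocity: (126057/178231) = +1·(178231/126057) since 126057 mod 4 = 1, 178231 mod 4 = 3; sign now +1
(178231/126057) = (52174/126057)   [reduce mod 126057]
52174 = 2^1·26087; (2/126057) = +1 since 126057 mod 8 = 1, so (52174/126057) = (+1)^1·(26087/126057); sign now +1
reciprocity: (26087/126057) = +1·(126057/26087) since 26087 mod 4 = 3, 126057 mod 4 = 1; sign now +1
(126057/26087) = (21709/26087)   [reduce mod 26087]
reciprocity: (21709/26087) = +1·(26087/21709) since 21709 mod 4 = 1, 26087 mod 4 = 3; sign now +1
(26087/21709) = (4378/21709)   [reduce mod 21709]
4378 = 2^1·2189; (2/21709) = -1 since 21709 mod 8 = 5, so (4378/21709) = (-1)^1·(2189/21709); sign now -1
reciprocity: (2189/21709) = +1·(21709/2189) since 2189 mod 4 = 1, 21709 mod 4 = 1; sign now -1
(21709/2189) = (2008/2189)   [reduce mod 2189]
2008 = 2^3·251; (2/2189) = -1 since 2189 mod 8 = 5, so (2008/2189) = (-1)^3·(251/2189); sign now +1
reciprocity: (251/2189) = +1·(2189/251) since 251 mod 4 = 3, 2189 mod 4 = 1; sign now +1
(2189/251) = (181/251)   [reduce mod 251]
reciprocity: (181/251) = +1·(251/181) since 181 mod 4 = 1, 251 mod 4 = 3; sign now +1
(251/181) = (70/181)   [reduce mod 181]
70 = 2^1·35; (2/181) = -1 since 181 mod 8 = 5, so (70/181) = (-1)^1·(35/181); sign now -1
reciprocity: (35/181) = +1·(181/35) since 35 mod 4 = 3, 181 mod 4 = 1; sign now -1
(181/35) = (6/35)   [reduce mod 35]
6 = 2^1·3; (2/35) = -1 since 35 mod 8 = 3, so (6/35) = (-1)^1·(3/35); sign now +1
reciprocity: (3/35) = -1·(35/3) since 3 mod 4 = 3, 35 mod 4 = 3; sign now -1
(35/3) = (2/3)   [reduce mod 3]
2 = 2^1·1; (2/3) = -1 since 3 mod 8 = 3, so (2/3) = (-1)^1·(1/3); sign now +1
(1/3) = 1; final value = sign = +1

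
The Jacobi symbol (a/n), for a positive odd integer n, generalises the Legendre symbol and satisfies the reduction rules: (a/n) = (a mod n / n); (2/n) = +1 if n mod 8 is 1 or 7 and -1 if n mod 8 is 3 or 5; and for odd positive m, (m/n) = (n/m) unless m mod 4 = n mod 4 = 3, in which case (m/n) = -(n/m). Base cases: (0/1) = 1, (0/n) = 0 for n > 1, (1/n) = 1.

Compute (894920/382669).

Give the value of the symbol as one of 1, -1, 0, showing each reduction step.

1

(894920/382669) = (129582/382669)   [reduce mod 382669]
129582 = 2^1·64791; (2/382669) = -1 since 382669 mod 8 = 5, so (129582/382669) = (-1)^1·(64791/382669); sign now -1
reciprocity: (64791/382669) = +1·(382669/64791) since 64791 mod 4 = 3, 382669 mod 4 = 1; sign now -1
(382669/64791) = (58714/64791)   [reduce mod 64791]
58714 = 2^1·29357; (2/64791) = +1 since 64791 mod 8 = 7, so (58714/64791) = (+1)^1·(29357/64791); sign now -1
reciprocity: (29357/64791) = +1·(64791/29357) since 29357 mod 4 = 1, 64791 mod 4 = 3; sign now -1
(64791/29357) = (6077/29357)   [reduce mod 29357]
reciprocity: (6077/29357) = +1·(29357/6077) since 6077 mod 4 = 1, 29357 mod 4 = 1; sign now -1
(29357/6077) = (5049/6077)   [reduce mod 6077]
reciprocity: (5049/6077) = +1·(6077/5049) since 5049 mod 4 = 1, 6077 mod 4 = 1; sign now -1
(6077/5049) = (1028/5049)   [reduce mod 5049]
1028 = 2^2·257; (2/5049) = +1 since 5049 mod 8 = 1, so (1028/5049) = (+1)^2·(257/5049); sign now -1
reciprocity: (257/5049) = +1·(5049/257) since 257 mod 4 = 1, 5049 mod 4 = 1; sign now -1
(5049/257) = (166/257)   [reduce mod 257]
166 = 2^1·83; (2/257) = +1 since 257 mod 8 = 1, so (166/257) = (+1)^1·(83/257); sign now -1
reciprocity: (83/257) = +1·(257/83) since 83 mod 4 = 3, 257 mod 4 = 1; sign now -1
(257/83) = (8/83)   [reduce mod 83]
8 = 2^3·1; (2/83) = -1 since 83 mod 8 = 3, so (8/83) = (-1)^3·(1/83); sign now +1
(1/83) = 1; final value = sign = +1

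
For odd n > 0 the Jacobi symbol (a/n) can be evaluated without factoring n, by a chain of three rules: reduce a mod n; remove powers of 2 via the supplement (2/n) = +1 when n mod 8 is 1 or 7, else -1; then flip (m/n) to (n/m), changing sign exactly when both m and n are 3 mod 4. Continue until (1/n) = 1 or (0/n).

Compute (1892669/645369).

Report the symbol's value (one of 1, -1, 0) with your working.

-1

(1892669/645369): 1892669 mod 645369 = 601931, so (1892669/645369) = (601931/645369)
flip (601931/645369) -> (645369/601931): both odd, 601931 mod 4 = 3, 645369 mod 4 = 1, so the flip contributes +1; sign now +1
(645369/601931): 645369 mod 601931 = 43438, so (645369/601931) = (43438/601931)
factor out 2^1: 43438 = 2^1·21719; with 601931 mod 8 = 3, (2/601931) = -1; sign now -1; continue with (21719/601931)
flip (21719/601931) -> (601931/21719): both odd, 21719 mod 4 = 3, 601931 mod 4 = 3, so the flip contributes -1; sign now +1
(601931/21719): 601931 mod 21719 = 15518, so (601931/21719) = (15518/21719)
factor out 2^1: 15518 = 2^1·7759; with 21719 mod 8 = 7, (2/21719) = +1; sign now +1; continue with (7759/21719)
flip (7759/21719) -> (21719/7759): both odd, 7759 mod 4 = 3, 21719 mod 4 = 3, so the flip contributes -1; sign now -1
(21719/7759): 21719 mod 7759 = 6201, so (21719/7759) = (6201/7759)
flip (6201/7759) -> (7759/6201): both odd, 6201 mod 4 = 1, 7759 mod 4 = 3, so the flip contributes +1; sign now -1
(7759/6201): 7759 mod 6201 = 1558, so (7759/6201) = (1558/6201)
factor out 2^1: 1558 = 2^1·779; with 6201 mod 8 = 1, (2/6201) = +1; sign now -1; continue with (779/6201)
flip (779/6201) -> (6201/779): both odd, 779 mod 4 = 3, 6201 mod 4 = 1, so the flip contributes +1; sign now -1
(6201/779): 6201 mod 779 = 748, so (6201/779) = (748/779)
factor out 2^2: 748 = 2^2·187; with 779 mod 8 = 3, (2/779) = -1; sign now -1; continue with (187/779)
flip (187/779) -> (779/187): both odd, 187 mod 4 = 3, 779 mod 4 = 3, so the flip contributes -1; sign now +1
(779/187): 779 mod 187 = 31, so (779/187) = (31/187)
flip (31/187) -> (187/31): both odd, 31 mod 4 = 3, 187 mod 4 = 3, so the flip contributes -1; sign now -1
(187/31): 187 mod 31 = 1, so (187/31) = (1/31)
reached (1/31) = 1, so the symbol is -1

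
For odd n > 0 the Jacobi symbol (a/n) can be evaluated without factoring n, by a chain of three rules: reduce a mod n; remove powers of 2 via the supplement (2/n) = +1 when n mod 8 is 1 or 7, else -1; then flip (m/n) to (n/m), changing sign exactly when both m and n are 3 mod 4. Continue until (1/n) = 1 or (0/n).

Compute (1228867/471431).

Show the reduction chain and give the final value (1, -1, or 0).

0

(1228867/471431) = (286005/471431)   [reduce mod 471431]
reciprocity: (286005/471431) = +1·(471431/286005) since 286005 mod 4 = 1, 471431 mod 4 = 3; sign now +1
(471431/286005) = (185426/286005)   [reduce mod 286005]
185426 = 2^1·92713; (2/286005) = -1 since 286005 mod 8 = 5, so (185426/286005) = (-1)^1·(92713/286005); sign now -1
reciprocity: (92713/286005) = +1·(286005/92713) since 92713 mod 4 = 1, 286005 mod 4 = 1; sign now -1
(286005/92713) = (7866/92713)   [reduce mod 92713]
7866 = 2^1·3933; (2/92713) = +1 since 92713 mod 8 = 1, so (7866/92713) = (+1)^1·(3933/92713); sign now -1
reciprocity: (3933/92713) = +1·(92713/3933) since 3933 mod 4 = 1, 92713 mod 4 = 1; sign now -1
(92713/3933) = (2254/3933)   [reduce mod 3933]
2254 = 2^1·1127; (2/3933) = -1 since 3933 mod 8 = 5, so (2254/3933) = (-1)^1·(1127/3933); sign now +1
reciprocity: (1127/3933) = +1·(3933/1127) since 1127 mod 4 = 3, 3933 mod 4 = 1; sign now +1
(3933/1127) = (552/1127)   [reduce mod 1127]
552 = 2^3·69; (2/1127) = +1 since 1127 mod 8 = 7, so (552/1127) = (+1)^3·(69/1127); sign now +1
reciprocity: (69/1127) = +1·(1127/69) since 69 mod 4 = 1, 1127 mod 4 = 3; sign now +1
(1127/69) = (23/69)   [reduce mod 69]
reciprocity: (23/69) = +1·(69/23) since 23 mod 4 = 3, 69 mod 4 = 1; sign now +1
(69/23) = (0/23)   [reduce mod 23]
(0/23) = 0   [gcd(a, n) > 1]; final value = 0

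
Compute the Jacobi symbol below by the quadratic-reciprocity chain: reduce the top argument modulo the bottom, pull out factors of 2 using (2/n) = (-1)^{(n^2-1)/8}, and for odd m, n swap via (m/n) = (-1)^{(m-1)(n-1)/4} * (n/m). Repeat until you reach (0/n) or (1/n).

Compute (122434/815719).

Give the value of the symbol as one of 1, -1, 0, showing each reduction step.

122434 = 2^1·61217; (2/815719) = +1 since 815719 mod 8 = 7, so (122434/815719) = (+1)^1·(61217/815719); sign now +1
reciprocity: (61217/815719) = +1·(815719/61217) since 61217 mod 4 = 1, 815719 mod 4 = 3; sign now +1
(815719/61217) = (19898/61217)   [reduce mod 61217]
19898 = 2^1·9949; (2/61217) = +1 since 61217 mod 8 = 1, so (19898/61217) = (+1)^1·(9949/61217); sign now +1
reciprocity: (9949/61217) = +1·(61217/9949) since 9949 mod 4 = 1, 61217 mod 4 = 1; sign now +1
(61217/9949) = (1523/9949)   [reduce mod 9949]
reciprocity: (1523/9949) = +1·(9949/1523) since 1523 mod 4 = 3, 9949 mod 4 = 1; sign now +1
(9949/1523) = (811/1523)   [reduce mod 1523]
reciprocity: (811/1523) = -1·(1523/811) since 811 mod 4 = 3, 1523 mod 4 = 3; sign now -1
(1523/811) = (712/811)   [reduce mod 811]
712 = 2^3·89; (2/811) = -1 since 811 mod 8 = 3, so (712/811) = (-1)^3·(89/811); sign now +1
reciprocity: (89/811) = +1·(811/89) since 89 mod 4 = 1, 811 mod 4 = 3; sign now +1
(811/89) = (10/89)   [reduce mod 89]
10 = 2^1·5; (2/89) = +1 since 89 mod 8 = 1, so (10/89) = (+1)^1·(5/89); sign now +1
reciprocity: (5/89) = +1·(89/5) since 5 mod 4 = 1, 89 mod 4 = 1; sign now +1
(89/5) = (4/5)   [reduce mod 5]
4 = 2^2·1; (2/5) = -1 since 5 mod 8 = 5, so (4/5) = (-1)^2·(1/5); sign now +1
(1/5) = 1; final value = sign = +1

1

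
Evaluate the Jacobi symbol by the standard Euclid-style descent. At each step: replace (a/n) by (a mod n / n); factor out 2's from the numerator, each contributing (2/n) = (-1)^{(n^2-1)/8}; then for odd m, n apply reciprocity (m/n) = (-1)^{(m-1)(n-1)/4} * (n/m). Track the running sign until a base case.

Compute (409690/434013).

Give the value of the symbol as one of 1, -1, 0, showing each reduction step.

factor out 2^1: 409690 = 2^1·204845; with 434013 mod 8 = 5, (2/434013) = -1; sign now -1; continue with (204845/434013)
flip (204845/434013) -> (434013/204845): both odd, 204845 mod 4 = 1, 434013 mod 4 = 1, so the flip contributes +1; sign now -1
(434013/204845): 434013 mod 204845 = 24323, so (434013/204845) = (24323/204845)
flip (24323/204845) -> (204845/24323): both odd, 24323 mod 4 = 3, 204845 mod 4 = 1, so the flip contributes +1; sign now -1
(204845/24323): 204845 mod 24323 = 10261, so (204845/24323) = (10261/24323)
flip (10261/24323) -> (24323/10261): both odd, 10261 mod 4 = 1, 24323 mod 4 = 3, so the flip contributes +1; sign now -1
(24323/10261): 24323 mod 10261 = 3801, so (24323/10261) = (3801/10261)
flip (3801/10261) -> (10261/3801): both odd, 3801 mod 4 = 1, 10261 mod 4 = 1, so the flip contributes +1; sign now -1
(10261/3801): 10261 mod 3801 = 2659, so (10261/3801) = (2659/3801)
flip (2659/3801) -> (3801/2659): both odd, 2659 mod 4 = 3, 3801 mod 4 = 1, so the flip contributes +1; sign now -1
(3801/2659): 3801 mod 2659 = 1142, so (3801/2659) = (1142/2659)
factor out 2^1: 1142 = 2^1·571; with 2659 mod 8 = 3, (2/2659) = -1; sign now +1; continue with (571/2659)
flip (571/2659) -> (2659/571): both odd, 571 mod 4 = 3, 2659 mod 4 = 3, so the flip contributes -1; sign now -1
(2659/571): 2659 mod 571 = 375, so (2659/571) = (375/571)
flip (375/571) -> (571/375): both odd, 375 mod 4 = 3, 571 mod 4 = 3, so the flip contributes -1; sign now +1
(571/375): 571 mod 375 = 196, so (571/375) = (196/375)
factor out 2^2: 196 = 2^2·49; with 375 mod 8 = 7, (2/375) = +1; sign now +1; continue with (49/375)
flip (49/375) -> (375/49): both odd, 49 mod 4 = 1, 375 mod 4 = 3, so the flip contributes +1; sign now +1
(375/49): 375 mod 49 = 32, so (375/49) = (32/49)
factor out 2^5: 32 = 2^5·1; with 49 mod 8 = 1, (2/49) = +1; sign now +1; continue with (1/49)
reached (1/49) = 1, so the symbol is +1

1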